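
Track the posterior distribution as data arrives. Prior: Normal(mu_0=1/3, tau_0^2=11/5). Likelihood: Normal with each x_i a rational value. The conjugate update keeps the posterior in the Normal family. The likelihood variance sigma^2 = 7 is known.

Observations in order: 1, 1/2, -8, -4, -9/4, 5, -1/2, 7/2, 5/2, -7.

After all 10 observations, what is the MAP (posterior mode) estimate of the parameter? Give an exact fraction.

obs 1: x=1 → posterior Normal(34/69, 77/46)
obs 2: x=1/2 → posterior Normal(169/342, 77/57)
obs 3: x=-8 → posterior Normal(-359/408, 77/68)
obs 4: x=-4 → posterior Normal(-623/474, 77/79)
obs 5: x=-9/4 → posterior Normal(-1543/1080, 77/90)
obs 6: x=5 → posterior Normal(-883/1212, 77/101)
obs 7: x=-1/2 → posterior Normal(-949/1344, 11/16)
obs 8: x=7/2 → posterior Normal(-487/1476, 77/123)
obs 9: x=5/2 → posterior Normal(-157/1608, 77/134)
obs 10: x=-7 → posterior Normal(-1081/1740, 77/145)

-1081/1740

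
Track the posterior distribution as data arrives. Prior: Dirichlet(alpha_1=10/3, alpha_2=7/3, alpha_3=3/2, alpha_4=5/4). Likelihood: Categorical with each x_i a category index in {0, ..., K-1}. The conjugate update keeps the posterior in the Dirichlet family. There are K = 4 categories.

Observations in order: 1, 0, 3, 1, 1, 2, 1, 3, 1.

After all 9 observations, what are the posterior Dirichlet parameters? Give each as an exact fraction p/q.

alpha_1=13/3, alpha_2=22/3, alpha_3=5/2, alpha_4=13/4

obs 1: x=1 → posterior Dirichlet(10/3, 10/3, 3/2, 5/4)
obs 2: x=0 → posterior Dirichlet(13/3, 10/3, 3/2, 5/4)
obs 3: x=3 → posterior Dirichlet(13/3, 10/3, 3/2, 9/4)
obs 4: x=1 → posterior Dirichlet(13/3, 13/3, 3/2, 9/4)
obs 5: x=1 → posterior Dirichlet(13/3, 16/3, 3/2, 9/4)
obs 6: x=2 → posterior Dirichlet(13/3, 16/3, 5/2, 9/4)
obs 7: x=1 → posterior Dirichlet(13/3, 19/3, 5/2, 9/4)
obs 8: x=3 → posterior Dirichlet(13/3, 19/3, 5/2, 13/4)
obs 9: x=1 → posterior Dirichlet(13/3, 22/3, 5/2, 13/4)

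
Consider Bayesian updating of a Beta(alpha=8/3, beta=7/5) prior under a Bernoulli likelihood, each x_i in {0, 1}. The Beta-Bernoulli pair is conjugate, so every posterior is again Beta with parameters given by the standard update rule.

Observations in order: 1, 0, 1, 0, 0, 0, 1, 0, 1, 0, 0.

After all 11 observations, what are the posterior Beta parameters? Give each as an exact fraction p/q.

alpha=20/3, beta=42/5

obs 1: x=1 → posterior Beta(11/3, 7/5)
obs 2: x=0 → posterior Beta(11/3, 12/5)
obs 3: x=1 → posterior Beta(14/3, 12/5)
obs 4: x=0 → posterior Beta(14/3, 17/5)
obs 5: x=0 → posterior Beta(14/3, 22/5)
obs 6: x=0 → posterior Beta(14/3, 27/5)
obs 7: x=1 → posterior Beta(17/3, 27/5)
obs 8: x=0 → posterior Beta(17/3, 32/5)
obs 9: x=1 → posterior Beta(20/3, 32/5)
obs 10: x=0 → posterior Beta(20/3, 37/5)
obs 11: x=0 → posterior Beta(20/3, 42/5)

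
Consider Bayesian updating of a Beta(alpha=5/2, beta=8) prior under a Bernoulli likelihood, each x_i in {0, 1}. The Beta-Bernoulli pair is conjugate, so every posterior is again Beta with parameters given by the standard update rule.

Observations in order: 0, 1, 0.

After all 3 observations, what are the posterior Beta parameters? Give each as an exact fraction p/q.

alpha=7/2, beta=10

obs 1: x=0 → posterior Beta(5/2, 9)
obs 2: x=1 → posterior Beta(7/2, 9)
obs 3: x=0 → posterior Beta(7/2, 10)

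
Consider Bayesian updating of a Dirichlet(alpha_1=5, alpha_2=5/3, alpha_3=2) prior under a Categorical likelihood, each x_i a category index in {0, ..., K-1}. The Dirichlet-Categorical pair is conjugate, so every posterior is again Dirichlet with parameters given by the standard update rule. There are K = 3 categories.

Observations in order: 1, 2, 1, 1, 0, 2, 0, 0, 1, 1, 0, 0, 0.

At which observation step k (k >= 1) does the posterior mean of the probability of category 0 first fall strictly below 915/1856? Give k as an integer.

k = 2

obs 1: x=1 → posterior Dirichlet(5, 8/3, 2)
obs 2: x=2 → posterior Dirichlet(5, 8/3, 3)
obs 3: x=1 → posterior Dirichlet(5, 11/3, 3)
obs 4: x=1 → posterior Dirichlet(5, 14/3, 3)
obs 5: x=0 → posterior Dirichlet(6, 14/3, 3)
obs 6: x=2 → posterior Dirichlet(6, 14/3, 4)
obs 7: x=0 → posterior Dirichlet(7, 14/3, 4)
obs 8: x=0 → posterior Dirichlet(8, 14/3, 4)
obs 9: x=1 → posterior Dirichlet(8, 17/3, 4)
obs 10: x=1 → posterior Dirichlet(8, 20/3, 4)
obs 11: x=0 → posterior Dirichlet(9, 20/3, 4)
obs 12: x=0 → posterior Dirichlet(10, 20/3, 4)
obs 13: x=0 → posterior Dirichlet(11, 20/3, 4)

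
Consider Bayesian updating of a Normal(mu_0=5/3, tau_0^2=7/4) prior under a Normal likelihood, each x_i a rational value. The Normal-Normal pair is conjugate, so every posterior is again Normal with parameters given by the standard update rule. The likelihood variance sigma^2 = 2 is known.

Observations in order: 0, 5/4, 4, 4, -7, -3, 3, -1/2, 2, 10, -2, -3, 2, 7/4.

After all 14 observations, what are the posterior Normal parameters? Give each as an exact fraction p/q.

mu_0=605/636, tau_0^2=7/53

obs 1: x=0 → posterior Normal(8/9, 14/15)
obs 2: x=5/4 → posterior Normal(265/264, 7/11)
obs 3: x=4 → posterior Normal(601/348, 14/29)
obs 4: x=4 → posterior Normal(937/432, 7/18)
obs 5: x=-7 → posterior Normal(349/516, 14/43)
obs 6: x=-3 → posterior Normal(97/600, 7/25)
obs 7: x=3 → posterior Normal(349/684, 14/57)
obs 8: x=-1/2 → posterior Normal(307/768, 7/32)
obs 9: x=2 → posterior Normal(475/852, 14/71)
obs 10: x=10 → posterior Normal(1315/936, 7/39)
obs 11: x=-2 → posterior Normal(1147/1020, 14/85)
obs 12: x=-3 → posterior Normal(895/1104, 7/46)
obs 13: x=2 → posterior Normal(1063/1188, 14/99)
obs 14: x=7/4 → posterior Normal(605/636, 7/53)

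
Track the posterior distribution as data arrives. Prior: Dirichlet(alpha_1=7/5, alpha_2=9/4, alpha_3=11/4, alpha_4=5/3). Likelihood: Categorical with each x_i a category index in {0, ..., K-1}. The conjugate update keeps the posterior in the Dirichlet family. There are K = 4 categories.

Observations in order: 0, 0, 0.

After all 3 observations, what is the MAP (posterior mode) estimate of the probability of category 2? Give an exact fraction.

obs 1: x=0 → posterior Dirichlet(12/5, 9/4, 11/4, 5/3)
obs 2: x=0 → posterior Dirichlet(17/5, 9/4, 11/4, 5/3)
obs 3: x=0 → posterior Dirichlet(22/5, 9/4, 11/4, 5/3)

105/424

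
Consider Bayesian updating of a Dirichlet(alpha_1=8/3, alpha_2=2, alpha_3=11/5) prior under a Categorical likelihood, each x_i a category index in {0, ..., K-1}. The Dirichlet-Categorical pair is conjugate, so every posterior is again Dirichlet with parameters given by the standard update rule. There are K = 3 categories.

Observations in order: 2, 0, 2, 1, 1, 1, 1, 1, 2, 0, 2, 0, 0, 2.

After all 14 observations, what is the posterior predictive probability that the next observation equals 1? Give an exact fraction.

obs 1: x=2 → posterior Dirichlet(8/3, 2, 16/5)
obs 2: x=0 → posterior Dirichlet(11/3, 2, 16/5)
obs 3: x=2 → posterior Dirichlet(11/3, 2, 21/5)
obs 4: x=1 → posterior Dirichlet(11/3, 3, 21/5)
obs 5: x=1 → posterior Dirichlet(11/3, 4, 21/5)
obs 6: x=1 → posterior Dirichlet(11/3, 5, 21/5)
obs 7: x=1 → posterior Dirichlet(11/3, 6, 21/5)
obs 8: x=1 → posterior Dirichlet(11/3, 7, 21/5)
obs 9: x=2 → posterior Dirichlet(11/3, 7, 26/5)
obs 10: x=0 → posterior Dirichlet(14/3, 7, 26/5)
obs 11: x=2 → posterior Dirichlet(14/3, 7, 31/5)
obs 12: x=0 → posterior Dirichlet(17/3, 7, 31/5)
obs 13: x=0 → posterior Dirichlet(20/3, 7, 31/5)
obs 14: x=2 → posterior Dirichlet(20/3, 7, 36/5)

105/313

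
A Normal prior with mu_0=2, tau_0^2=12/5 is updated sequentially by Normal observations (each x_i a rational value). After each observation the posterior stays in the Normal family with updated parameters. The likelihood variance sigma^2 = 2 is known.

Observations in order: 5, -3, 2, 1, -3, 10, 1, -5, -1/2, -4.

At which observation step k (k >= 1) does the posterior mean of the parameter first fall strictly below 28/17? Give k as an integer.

obs 1: x=5 → posterior Normal(40/11, 12/11)
obs 2: x=-3 → posterior Normal(22/17, 12/17)
obs 3: x=2 → posterior Normal(34/23, 12/23)
obs 4: x=1 → posterior Normal(40/29, 12/29)
obs 5: x=-3 → posterior Normal(22/35, 12/35)
obs 6: x=10 → posterior Normal(2, 12/41)
obs 7: x=1 → posterior Normal(88/47, 12/47)
obs 8: x=-5 → posterior Normal(58/53, 12/53)
obs 9: x=-1/2 → posterior Normal(55/59, 12/59)
obs 10: x=-4 → posterior Normal(31/65, 12/65)

k = 2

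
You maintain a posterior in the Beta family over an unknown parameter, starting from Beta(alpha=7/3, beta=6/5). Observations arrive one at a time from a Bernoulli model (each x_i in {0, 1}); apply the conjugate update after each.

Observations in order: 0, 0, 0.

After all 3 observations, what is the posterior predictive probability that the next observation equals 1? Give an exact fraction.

obs 1: x=0 → posterior Beta(7/3, 11/5)
obs 2: x=0 → posterior Beta(7/3, 16/5)
obs 3: x=0 → posterior Beta(7/3, 21/5)

5/14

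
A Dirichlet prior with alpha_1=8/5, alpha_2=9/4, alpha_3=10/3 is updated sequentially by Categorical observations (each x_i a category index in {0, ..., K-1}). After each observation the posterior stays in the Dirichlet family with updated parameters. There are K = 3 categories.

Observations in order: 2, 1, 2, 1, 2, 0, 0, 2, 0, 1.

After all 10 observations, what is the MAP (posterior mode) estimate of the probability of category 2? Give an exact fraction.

380/851

obs 1: x=2 → posterior Dirichlet(8/5, 9/4, 13/3)
obs 2: x=1 → posterior Dirichlet(8/5, 13/4, 13/3)
obs 3: x=2 → posterior Dirichlet(8/5, 13/4, 16/3)
obs 4: x=1 → posterior Dirichlet(8/5, 17/4, 16/3)
obs 5: x=2 → posterior Dirichlet(8/5, 17/4, 19/3)
obs 6: x=0 → posterior Dirichlet(13/5, 17/4, 19/3)
obs 7: x=0 → posterior Dirichlet(18/5, 17/4, 19/3)
obs 8: x=2 → posterior Dirichlet(18/5, 17/4, 22/3)
obs 9: x=0 → posterior Dirichlet(23/5, 17/4, 22/3)
obs 10: x=1 → posterior Dirichlet(23/5, 21/4, 22/3)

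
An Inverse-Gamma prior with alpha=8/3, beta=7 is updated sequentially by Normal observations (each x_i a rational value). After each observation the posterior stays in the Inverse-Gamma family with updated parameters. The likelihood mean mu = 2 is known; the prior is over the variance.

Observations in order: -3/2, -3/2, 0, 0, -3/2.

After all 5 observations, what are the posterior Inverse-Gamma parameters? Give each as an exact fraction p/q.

obs 1: x=-3/2 → posterior Inverse-Gamma(19/6, 105/8)
obs 2: x=-3/2 → posterior Inverse-Gamma(11/3, 77/4)
obs 3: x=0 → posterior Inverse-Gamma(25/6, 85/4)
obs 4: x=0 → posterior Inverse-Gamma(14/3, 93/4)
obs 5: x=-3/2 → posterior Inverse-Gamma(31/6, 235/8)

alpha=31/6, beta=235/8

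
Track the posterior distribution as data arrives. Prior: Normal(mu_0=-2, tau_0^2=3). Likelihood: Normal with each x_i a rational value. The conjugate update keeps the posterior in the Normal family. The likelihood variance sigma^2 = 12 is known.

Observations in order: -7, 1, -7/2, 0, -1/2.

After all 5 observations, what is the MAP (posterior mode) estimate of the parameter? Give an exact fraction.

-2

obs 1: x=-7 → posterior Normal(-3, 12/5)
obs 2: x=1 → posterior Normal(-7/3, 2)
obs 3: x=-7/2 → posterior Normal(-5/2, 12/7)
obs 4: x=0 → posterior Normal(-35/16, 3/2)
obs 5: x=-1/2 → posterior Normal(-2, 4/3)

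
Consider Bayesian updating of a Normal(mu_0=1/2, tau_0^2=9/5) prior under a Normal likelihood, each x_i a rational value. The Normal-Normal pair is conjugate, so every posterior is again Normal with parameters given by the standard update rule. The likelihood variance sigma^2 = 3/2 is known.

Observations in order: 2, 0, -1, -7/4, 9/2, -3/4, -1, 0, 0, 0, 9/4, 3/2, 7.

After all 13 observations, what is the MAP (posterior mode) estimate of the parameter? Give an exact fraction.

obs 1: x=2 → posterior Normal(29/22, 9/11)
obs 2: x=0 → posterior Normal(29/34, 9/17)
obs 3: x=-1 → posterior Normal(17/46, 9/23)
obs 4: x=-7/4 → posterior Normal(-2/29, 9/29)
obs 5: x=9/2 → posterior Normal(5/7, 9/35)
obs 6: x=-3/4 → posterior Normal(1/2, 9/41)
obs 7: x=-1 → posterior Normal(29/94, 9/47)
obs 8: x=0 → posterior Normal(29/106, 9/53)
obs 9: x=0 → posterior Normal(29/118, 9/59)
obs 10: x=0 → posterior Normal(29/130, 9/65)
obs 11: x=9/4 → posterior Normal(28/71, 9/71)
obs 12: x=3/2 → posterior Normal(37/77, 9/77)
obs 13: x=7 → posterior Normal(79/83, 9/83)

79/83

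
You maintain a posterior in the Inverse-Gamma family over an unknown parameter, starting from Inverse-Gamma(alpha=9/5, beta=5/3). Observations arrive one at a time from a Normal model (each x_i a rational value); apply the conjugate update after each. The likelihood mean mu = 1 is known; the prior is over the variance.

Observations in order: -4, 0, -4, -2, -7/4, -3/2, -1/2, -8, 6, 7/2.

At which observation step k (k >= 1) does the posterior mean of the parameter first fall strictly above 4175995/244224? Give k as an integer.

obs 1: x=-4 → posterior Inverse-Gamma(23/10, 85/6)
obs 2: x=0 → posterior Inverse-Gamma(14/5, 44/3)
obs 3: x=-4 → posterior Inverse-Gamma(33/10, 163/6)
obs 4: x=-2 → posterior Inverse-Gamma(19/5, 95/3)
obs 5: x=-7/4 → posterior Inverse-Gamma(43/10, 3403/96)
obs 6: x=-3/2 → posterior Inverse-Gamma(24/5, 3703/96)
obs 7: x=-1/2 → posterior Inverse-Gamma(53/10, 3811/96)
obs 8: x=-8 → posterior Inverse-Gamma(29/5, 7699/96)
obs 9: x=6 → posterior Inverse-Gamma(63/10, 8899/96)
obs 10: x=7/2 → posterior Inverse-Gamma(34/5, 9199/96)

k = 9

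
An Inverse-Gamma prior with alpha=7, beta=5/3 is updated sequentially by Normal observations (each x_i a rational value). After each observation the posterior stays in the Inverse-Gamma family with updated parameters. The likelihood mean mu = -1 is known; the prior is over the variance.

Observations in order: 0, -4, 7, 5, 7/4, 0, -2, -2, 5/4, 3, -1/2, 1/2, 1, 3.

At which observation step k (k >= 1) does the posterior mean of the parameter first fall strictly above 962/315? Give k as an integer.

k = 3

obs 1: x=0 → posterior Inverse-Gamma(15/2, 13/6)
obs 2: x=-4 → posterior Inverse-Gamma(8, 20/3)
obs 3: x=7 → posterior Inverse-Gamma(17/2, 116/3)
obs 4: x=5 → posterior Inverse-Gamma(9, 170/3)
obs 5: x=7/4 → posterior Inverse-Gamma(19/2, 5803/96)
obs 6: x=0 → posterior Inverse-Gamma(10, 5851/96)
obs 7: x=-2 → posterior Inverse-Gamma(21/2, 5899/96)
obs 8: x=-2 → posterior Inverse-Gamma(11, 5947/96)
obs 9: x=5/4 → posterior Inverse-Gamma(23/2, 3095/48)
obs 10: x=3 → posterior Inverse-Gamma(12, 3479/48)
obs 11: x=-1/2 → posterior Inverse-Gamma(25/2, 3485/48)
obs 12: x=1/2 → posterior Inverse-Gamma(13, 3539/48)
obs 13: x=1 → posterior Inverse-Gamma(27/2, 3635/48)
obs 14: x=3 → posterior Inverse-Gamma(14, 4019/48)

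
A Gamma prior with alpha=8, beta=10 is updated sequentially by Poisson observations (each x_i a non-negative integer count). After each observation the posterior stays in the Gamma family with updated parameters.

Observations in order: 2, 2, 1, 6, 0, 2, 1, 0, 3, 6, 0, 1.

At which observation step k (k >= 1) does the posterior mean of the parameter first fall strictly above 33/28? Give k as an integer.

obs 1: x=2 → posterior Gamma(10, 11)
obs 2: x=2 → posterior Gamma(12, 12)
obs 3: x=1 → posterior Gamma(13, 13)
obs 4: x=6 → posterior Gamma(19, 14)
obs 5: x=0 → posterior Gamma(19, 15)
obs 6: x=2 → posterior Gamma(21, 16)
obs 7: x=1 → posterior Gamma(22, 17)
obs 8: x=0 → posterior Gamma(22, 18)
obs 9: x=3 → posterior Gamma(25, 19)
obs 10: x=6 → posterior Gamma(31, 20)
obs 11: x=0 → posterior Gamma(31, 21)
obs 12: x=1 → posterior Gamma(32, 22)

k = 4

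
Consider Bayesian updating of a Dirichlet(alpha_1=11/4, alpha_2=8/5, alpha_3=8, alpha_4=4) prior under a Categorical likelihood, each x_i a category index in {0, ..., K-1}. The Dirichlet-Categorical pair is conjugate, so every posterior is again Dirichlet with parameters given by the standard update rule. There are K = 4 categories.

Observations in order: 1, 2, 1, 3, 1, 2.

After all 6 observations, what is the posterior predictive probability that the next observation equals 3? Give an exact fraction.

obs 1: x=1 → posterior Dirichlet(11/4, 13/5, 8, 4)
obs 2: x=2 → posterior Dirichlet(11/4, 13/5, 9, 4)
obs 3: x=1 → posterior Dirichlet(11/4, 18/5, 9, 4)
obs 4: x=3 → posterior Dirichlet(11/4, 18/5, 9, 5)
obs 5: x=1 → posterior Dirichlet(11/4, 23/5, 9, 5)
obs 6: x=2 → posterior Dirichlet(11/4, 23/5, 10, 5)

100/447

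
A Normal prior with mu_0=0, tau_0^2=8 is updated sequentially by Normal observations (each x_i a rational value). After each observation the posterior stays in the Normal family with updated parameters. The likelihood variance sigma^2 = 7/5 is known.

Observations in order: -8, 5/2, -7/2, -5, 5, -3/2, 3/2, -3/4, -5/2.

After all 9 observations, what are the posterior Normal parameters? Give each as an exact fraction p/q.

obs 1: x=-8 → posterior Normal(-320/47, 56/47)
obs 2: x=5/2 → posterior Normal(-220/87, 56/87)
obs 3: x=-7/2 → posterior Normal(-360/127, 56/127)
obs 4: x=-5 → posterior Normal(-560/167, 56/167)
obs 5: x=5 → posterior Normal(-40/23, 56/207)
obs 6: x=-3/2 → posterior Normal(-420/247, 56/247)
obs 7: x=3/2 → posterior Normal(-360/287, 8/41)
obs 8: x=-3/4 → posterior Normal(-130/109, 56/327)
obs 9: x=-5/2 → posterior Normal(-490/367, 56/367)

mu_0=-490/367, tau_0^2=56/367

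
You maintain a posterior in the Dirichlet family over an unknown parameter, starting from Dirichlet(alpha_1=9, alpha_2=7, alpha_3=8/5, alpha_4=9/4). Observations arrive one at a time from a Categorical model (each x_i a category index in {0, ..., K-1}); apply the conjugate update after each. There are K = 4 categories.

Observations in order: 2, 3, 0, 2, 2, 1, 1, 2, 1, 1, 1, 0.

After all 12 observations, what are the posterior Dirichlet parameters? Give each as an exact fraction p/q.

obs 1: x=2 → posterior Dirichlet(9, 7, 13/5, 9/4)
obs 2: x=3 → posterior Dirichlet(9, 7, 13/5, 13/4)
obs 3: x=0 → posterior Dirichlet(10, 7, 13/5, 13/4)
obs 4: x=2 → posterior Dirichlet(10, 7, 18/5, 13/4)
obs 5: x=2 → posterior Dirichlet(10, 7, 23/5, 13/4)
obs 6: x=1 → posterior Dirichlet(10, 8, 23/5, 13/4)
obs 7: x=1 → posterior Dirichlet(10, 9, 23/5, 13/4)
obs 8: x=2 → posterior Dirichlet(10, 9, 28/5, 13/4)
obs 9: x=1 → posterior Dirichlet(10, 10, 28/5, 13/4)
obs 10: x=1 → posterior Dirichlet(10, 11, 28/5, 13/4)
obs 11: x=1 → posterior Dirichlet(10, 12, 28/5, 13/4)
obs 12: x=0 → posterior Dirichlet(11, 12, 28/5, 13/4)

alpha_1=11, alpha_2=12, alpha_3=28/5, alpha_4=13/4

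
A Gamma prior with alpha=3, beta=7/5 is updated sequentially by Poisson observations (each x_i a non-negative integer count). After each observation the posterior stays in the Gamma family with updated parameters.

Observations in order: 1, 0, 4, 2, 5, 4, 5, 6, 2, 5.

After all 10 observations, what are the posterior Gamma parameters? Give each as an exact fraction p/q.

obs 1: x=1 → posterior Gamma(4, 12/5)
obs 2: x=0 → posterior Gamma(4, 17/5)
obs 3: x=4 → posterior Gamma(8, 22/5)
obs 4: x=2 → posterior Gamma(10, 27/5)
obs 5: x=5 → posterior Gamma(15, 32/5)
obs 6: x=4 → posterior Gamma(19, 37/5)
obs 7: x=5 → posterior Gamma(24, 42/5)
obs 8: x=6 → posterior Gamma(30, 47/5)
obs 9: x=2 → posterior Gamma(32, 52/5)
obs 10: x=5 → posterior Gamma(37, 57/5)

alpha=37, beta=57/5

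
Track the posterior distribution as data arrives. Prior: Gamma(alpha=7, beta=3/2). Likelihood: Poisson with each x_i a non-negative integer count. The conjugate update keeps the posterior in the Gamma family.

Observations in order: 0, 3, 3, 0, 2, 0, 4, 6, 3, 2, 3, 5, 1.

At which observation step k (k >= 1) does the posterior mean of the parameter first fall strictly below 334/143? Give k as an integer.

k = 5

obs 1: x=0 → posterior Gamma(7, 5/2)
obs 2: x=3 → posterior Gamma(10, 7/2)
obs 3: x=3 → posterior Gamma(13, 9/2)
obs 4: x=0 → posterior Gamma(13, 11/2)
obs 5: x=2 → posterior Gamma(15, 13/2)
obs 6: x=0 → posterior Gamma(15, 15/2)
obs 7: x=4 → posterior Gamma(19, 17/2)
obs 8: x=6 → posterior Gamma(25, 19/2)
obs 9: x=3 → posterior Gamma(28, 21/2)
obs 10: x=2 → posterior Gamma(30, 23/2)
obs 11: x=3 → posterior Gamma(33, 25/2)
obs 12: x=5 → posterior Gamma(38, 27/2)
obs 13: x=1 → posterior Gamma(39, 29/2)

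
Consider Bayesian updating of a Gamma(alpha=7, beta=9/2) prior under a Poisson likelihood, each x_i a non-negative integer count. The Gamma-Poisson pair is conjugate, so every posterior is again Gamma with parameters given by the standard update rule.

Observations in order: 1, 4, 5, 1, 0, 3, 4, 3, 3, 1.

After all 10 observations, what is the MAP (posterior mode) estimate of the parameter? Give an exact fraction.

obs 1: x=1 → posterior Gamma(8, 11/2)
obs 2: x=4 → posterior Gamma(12, 13/2)
obs 3: x=5 → posterior Gamma(17, 15/2)
obs 4: x=1 → posterior Gamma(18, 17/2)
obs 5: x=0 → posterior Gamma(18, 19/2)
obs 6: x=3 → posterior Gamma(21, 21/2)
obs 7: x=4 → posterior Gamma(25, 23/2)
obs 8: x=3 → posterior Gamma(28, 25/2)
obs 9: x=3 → posterior Gamma(31, 27/2)
obs 10: x=1 → posterior Gamma(32, 29/2)

62/29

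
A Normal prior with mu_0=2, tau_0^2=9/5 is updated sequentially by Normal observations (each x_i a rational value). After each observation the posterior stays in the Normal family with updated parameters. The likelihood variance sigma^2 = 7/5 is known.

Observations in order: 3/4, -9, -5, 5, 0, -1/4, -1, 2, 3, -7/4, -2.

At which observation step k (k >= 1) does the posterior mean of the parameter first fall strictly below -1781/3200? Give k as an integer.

k = 2

obs 1: x=3/4 → posterior Normal(83/64, 63/80)
obs 2: x=-9 → posterior Normal(-241/100, 63/125)
obs 3: x=-5 → posterior Normal(-421/136, 63/170)
obs 4: x=5 → posterior Normal(-241/172, 63/215)
obs 5: x=0 → posterior Normal(-241/208, 63/260)
obs 6: x=-1/4 → posterior Normal(-125/122, 63/305)
obs 7: x=-1 → posterior Normal(-143/140, 9/50)
obs 8: x=2 → posterior Normal(-107/158, 63/395)
obs 9: x=3 → posterior Normal(-53/176, 63/440)
obs 10: x=-7/4 → posterior Normal(-169/388, 63/485)
obs 11: x=-2 → posterior Normal(-241/424, 63/530)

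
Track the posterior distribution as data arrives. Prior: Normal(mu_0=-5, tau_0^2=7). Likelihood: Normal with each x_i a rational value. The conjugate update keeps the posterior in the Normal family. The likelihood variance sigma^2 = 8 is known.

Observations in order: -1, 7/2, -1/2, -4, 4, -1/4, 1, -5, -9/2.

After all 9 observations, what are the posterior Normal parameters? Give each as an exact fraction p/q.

obs 1: x=-1 → posterior Normal(-47/15, 56/15)
obs 2: x=7/2 → posterior Normal(-45/44, 28/11)
obs 3: x=-1/2 → posterior Normal(-26/29, 56/29)
obs 4: x=-4 → posterior Normal(-3/2, 14/9)
obs 5: x=4 → posterior Normal(-26/43, 56/43)
obs 6: x=-1/4 → posterior Normal(-111/200, 28/25)
obs 7: x=1 → posterior Normal(-83/228, 56/57)
obs 8: x=-5 → posterior Normal(-223/256, 7/8)
obs 9: x=-9/2 → posterior Normal(-349/284, 56/71)

mu_0=-349/284, tau_0^2=56/71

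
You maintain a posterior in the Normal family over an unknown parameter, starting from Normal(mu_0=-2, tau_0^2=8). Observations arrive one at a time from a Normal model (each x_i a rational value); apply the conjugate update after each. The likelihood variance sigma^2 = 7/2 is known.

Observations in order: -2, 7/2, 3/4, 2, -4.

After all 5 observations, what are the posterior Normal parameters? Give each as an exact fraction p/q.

obs 1: x=-2 → posterior Normal(-2, 56/23)
obs 2: x=7/2 → posterior Normal(10/39, 56/39)
obs 3: x=3/4 → posterior Normal(2/5, 56/55)
obs 4: x=2 → posterior Normal(54/71, 56/71)
obs 5: x=-4 → posterior Normal(-10/87, 56/87)

mu_0=-10/87, tau_0^2=56/87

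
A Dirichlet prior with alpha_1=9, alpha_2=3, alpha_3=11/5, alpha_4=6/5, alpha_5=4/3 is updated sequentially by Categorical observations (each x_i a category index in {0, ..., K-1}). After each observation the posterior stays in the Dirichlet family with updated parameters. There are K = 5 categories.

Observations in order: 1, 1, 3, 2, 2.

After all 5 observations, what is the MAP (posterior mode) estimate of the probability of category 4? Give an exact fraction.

obs 1: x=1 → posterior Dirichlet(9, 4, 11/5, 6/5, 4/3)
obs 2: x=1 → posterior Dirichlet(9, 5, 11/5, 6/5, 4/3)
obs 3: x=3 → posterior Dirichlet(9, 5, 11/5, 11/5, 4/3)
obs 4: x=2 → posterior Dirichlet(9, 5, 16/5, 11/5, 4/3)
obs 5: x=2 → posterior Dirichlet(9, 5, 21/5, 11/5, 4/3)

5/251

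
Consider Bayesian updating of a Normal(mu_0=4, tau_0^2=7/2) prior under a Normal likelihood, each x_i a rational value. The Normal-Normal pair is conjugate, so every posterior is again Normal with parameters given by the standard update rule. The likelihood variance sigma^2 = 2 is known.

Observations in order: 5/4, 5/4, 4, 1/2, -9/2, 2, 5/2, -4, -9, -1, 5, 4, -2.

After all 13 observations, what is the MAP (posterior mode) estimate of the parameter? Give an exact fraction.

16/95

obs 1: x=5/4 → posterior Normal(9/4, 14/11)
obs 2: x=5/4 → posterior Normal(67/36, 7/9)
obs 3: x=4 → posterior Normal(123/50, 14/25)
obs 4: x=1/2 → posterior Normal(65/32, 7/16)
obs 5: x=-9/2 → posterior Normal(67/78, 14/39)
obs 6: x=2 → posterior Normal(95/92, 7/23)
obs 7: x=5/2 → posterior Normal(65/53, 14/53)
obs 8: x=-4 → posterior Normal(37/60, 7/30)
obs 9: x=-9 → posterior Normal(-26/67, 14/67)
obs 10: x=-1 → posterior Normal(-33/74, 7/37)
obs 11: x=5 → posterior Normal(2/81, 14/81)
obs 12: x=4 → posterior Normal(15/44, 7/44)
obs 13: x=-2 → posterior Normal(16/95, 14/95)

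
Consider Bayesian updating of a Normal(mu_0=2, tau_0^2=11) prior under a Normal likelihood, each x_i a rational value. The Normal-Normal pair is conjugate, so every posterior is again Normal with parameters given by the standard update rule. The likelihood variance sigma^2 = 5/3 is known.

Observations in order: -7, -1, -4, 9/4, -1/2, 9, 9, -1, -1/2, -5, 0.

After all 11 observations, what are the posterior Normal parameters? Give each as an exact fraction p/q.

mu_0=205/1472, tau_0^2=55/368

obs 1: x=-7 → posterior Normal(-221/38, 55/38)
obs 2: x=-1 → posterior Normal(-254/71, 55/71)
obs 3: x=-4 → posterior Normal(-193/52, 55/104)
obs 4: x=9/4 → posterior Normal(-1247/548, 55/137)
obs 5: x=-1/2 → posterior Normal(-1313/680, 11/34)
obs 6: x=9 → posterior Normal(-125/812, 55/203)
obs 7: x=9 → posterior Normal(1063/944, 55/236)
obs 8: x=-1 → posterior Normal(931/1076, 55/269)
obs 9: x=-1/2 → posterior Normal(865/1208, 55/302)
obs 10: x=-5 → posterior Normal(41/268, 11/67)
obs 11: x=0 → posterior Normal(205/1472, 55/368)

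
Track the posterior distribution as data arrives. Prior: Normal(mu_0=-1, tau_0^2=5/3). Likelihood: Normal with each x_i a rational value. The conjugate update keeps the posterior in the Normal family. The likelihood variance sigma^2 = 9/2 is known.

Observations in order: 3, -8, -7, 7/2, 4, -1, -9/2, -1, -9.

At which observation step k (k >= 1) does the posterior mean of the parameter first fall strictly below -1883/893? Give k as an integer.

obs 1: x=3 → posterior Normal(3/37, 45/37)
obs 2: x=-8 → posterior Normal(-77/47, 45/47)
obs 3: x=-7 → posterior Normal(-49/19, 15/19)
obs 4: x=7/2 → posterior Normal(-112/67, 45/67)
obs 5: x=4 → posterior Normal(-72/77, 45/77)
obs 6: x=-1 → posterior Normal(-82/87, 15/29)
obs 7: x=-9/2 → posterior Normal(-127/97, 45/97)
obs 8: x=-1 → posterior Normal(-137/107, 45/107)
obs 9: x=-9 → posterior Normal(-227/117, 5/13)

k = 3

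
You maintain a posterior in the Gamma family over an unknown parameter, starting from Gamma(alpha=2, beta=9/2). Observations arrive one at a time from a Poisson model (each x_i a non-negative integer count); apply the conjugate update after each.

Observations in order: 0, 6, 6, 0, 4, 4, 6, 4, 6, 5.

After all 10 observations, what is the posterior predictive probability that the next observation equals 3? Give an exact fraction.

86733384179463651161488313093366112545033614871169989448389763263280/400532642961838505304216279643757680982449007140881775322406063842881

obs 1: x=0 → posterior Gamma(2, 11/2)
obs 2: x=6 → posterior Gamma(8, 13/2)
obs 3: x=6 → posterior Gamma(14, 15/2)
obs 4: x=0 → posterior Gamma(14, 17/2)
obs 5: x=4 → posterior Gamma(18, 19/2)
obs 6: x=4 → posterior Gamma(22, 21/2)
obs 7: x=6 → posterior Gamma(28, 23/2)
obs 8: x=4 → posterior Gamma(32, 25/2)
obs 9: x=6 → posterior Gamma(38, 27/2)
obs 10: x=5 → posterior Gamma(43, 29/2)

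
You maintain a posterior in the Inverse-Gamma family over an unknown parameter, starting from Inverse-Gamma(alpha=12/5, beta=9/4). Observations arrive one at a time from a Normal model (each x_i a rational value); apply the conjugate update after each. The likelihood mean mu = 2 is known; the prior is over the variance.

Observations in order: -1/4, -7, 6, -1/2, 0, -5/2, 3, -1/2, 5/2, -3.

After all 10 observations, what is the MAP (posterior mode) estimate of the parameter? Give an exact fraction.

obs 1: x=-1/4 → posterior Inverse-Gamma(29/10, 153/32)
obs 2: x=-7 → posterior Inverse-Gamma(17/5, 1449/32)
obs 3: x=6 → posterior Inverse-Gamma(39/10, 1705/32)
obs 4: x=-1/2 → posterior Inverse-Gamma(22/5, 1805/32)
obs 5: x=0 → posterior Inverse-Gamma(49/10, 1869/32)
obs 6: x=-5/2 → posterior Inverse-Gamma(27/5, 2193/32)
obs 7: x=3 → posterior Inverse-Gamma(59/10, 2209/32)
obs 8: x=-1/2 → posterior Inverse-Gamma(32/5, 2309/32)
obs 9: x=5/2 → posterior Inverse-Gamma(69/10, 2313/32)
obs 10: x=-3 → posterior Inverse-Gamma(37/5, 2713/32)

13565/1344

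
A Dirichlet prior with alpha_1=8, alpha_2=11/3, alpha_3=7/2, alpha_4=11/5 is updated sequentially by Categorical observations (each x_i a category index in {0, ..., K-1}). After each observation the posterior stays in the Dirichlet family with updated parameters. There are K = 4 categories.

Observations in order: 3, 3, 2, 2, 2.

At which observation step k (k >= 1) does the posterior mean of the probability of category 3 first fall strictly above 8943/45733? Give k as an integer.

obs 1: x=3 → posterior Dirichlet(8, 11/3, 7/2, 16/5)
obs 2: x=3 → posterior Dirichlet(8, 11/3, 7/2, 21/5)
obs 3: x=2 → posterior Dirichlet(8, 11/3, 9/2, 21/5)
obs 4: x=2 → posterior Dirichlet(8, 11/3, 11/2, 21/5)
obs 5: x=2 → posterior Dirichlet(8, 11/3, 13/2, 21/5)

k = 2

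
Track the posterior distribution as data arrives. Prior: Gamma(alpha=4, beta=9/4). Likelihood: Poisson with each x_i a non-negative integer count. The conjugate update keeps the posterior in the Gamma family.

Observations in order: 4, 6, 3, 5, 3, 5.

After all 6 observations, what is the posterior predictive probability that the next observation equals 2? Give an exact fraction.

26729518275118736876387657921192758004637800716560/152214200233450528559804138174517974884637692126081

obs 1: x=4 → posterior Gamma(8, 13/4)
obs 2: x=6 → posterior Gamma(14, 17/4)
obs 3: x=3 → posterior Gamma(17, 21/4)
obs 4: x=5 → posterior Gamma(22, 25/4)
obs 5: x=3 → posterior Gamma(25, 29/4)
obs 6: x=5 → posterior Gamma(30, 33/4)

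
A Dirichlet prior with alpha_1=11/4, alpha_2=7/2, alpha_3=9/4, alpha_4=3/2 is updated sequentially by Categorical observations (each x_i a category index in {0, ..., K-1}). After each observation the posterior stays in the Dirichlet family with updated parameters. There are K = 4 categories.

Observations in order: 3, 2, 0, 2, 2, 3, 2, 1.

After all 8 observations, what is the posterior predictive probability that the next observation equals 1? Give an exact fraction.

obs 1: x=3 → posterior Dirichlet(11/4, 7/2, 9/4, 5/2)
obs 2: x=2 → posterior Dirichlet(11/4, 7/2, 13/4, 5/2)
obs 3: x=0 → posterior Dirichlet(15/4, 7/2, 13/4, 5/2)
obs 4: x=2 → posterior Dirichlet(15/4, 7/2, 17/4, 5/2)
obs 5: x=2 → posterior Dirichlet(15/4, 7/2, 21/4, 5/2)
obs 6: x=3 → posterior Dirichlet(15/4, 7/2, 21/4, 7/2)
obs 7: x=2 → posterior Dirichlet(15/4, 7/2, 25/4, 7/2)
obs 8: x=1 → posterior Dirichlet(15/4, 9/2, 25/4, 7/2)

1/4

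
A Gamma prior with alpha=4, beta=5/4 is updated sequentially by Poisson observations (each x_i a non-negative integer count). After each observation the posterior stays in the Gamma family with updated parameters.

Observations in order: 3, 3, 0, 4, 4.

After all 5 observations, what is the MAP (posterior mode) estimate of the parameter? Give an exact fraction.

obs 1: x=3 → posterior Gamma(7, 9/4)
obs 2: x=3 → posterior Gamma(10, 13/4)
obs 3: x=0 → posterior Gamma(10, 17/4)
obs 4: x=4 → posterior Gamma(14, 21/4)
obs 5: x=4 → posterior Gamma(18, 25/4)

68/25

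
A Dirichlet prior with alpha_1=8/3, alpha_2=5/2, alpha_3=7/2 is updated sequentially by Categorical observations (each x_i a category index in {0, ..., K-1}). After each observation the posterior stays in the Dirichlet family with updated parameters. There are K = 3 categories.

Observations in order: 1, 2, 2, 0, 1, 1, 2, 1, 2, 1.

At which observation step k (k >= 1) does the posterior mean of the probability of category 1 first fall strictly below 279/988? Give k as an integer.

k = 4

obs 1: x=1 → posterior Dirichlet(8/3, 7/2, 7/2)
obs 2: x=2 → posterior Dirichlet(8/3, 7/2, 9/2)
obs 3: x=2 → posterior Dirichlet(8/3, 7/2, 11/2)
obs 4: x=0 → posterior Dirichlet(11/3, 7/2, 11/2)
obs 5: x=1 → posterior Dirichlet(11/3, 9/2, 11/2)
obs 6: x=1 → posterior Dirichlet(11/3, 11/2, 11/2)
obs 7: x=2 → posterior Dirichlet(11/3, 11/2, 13/2)
obs 8: x=1 → posterior Dirichlet(11/3, 13/2, 13/2)
obs 9: x=2 → posterior Dirichlet(11/3, 13/2, 15/2)
obs 10: x=1 → posterior Dirichlet(11/3, 15/2, 15/2)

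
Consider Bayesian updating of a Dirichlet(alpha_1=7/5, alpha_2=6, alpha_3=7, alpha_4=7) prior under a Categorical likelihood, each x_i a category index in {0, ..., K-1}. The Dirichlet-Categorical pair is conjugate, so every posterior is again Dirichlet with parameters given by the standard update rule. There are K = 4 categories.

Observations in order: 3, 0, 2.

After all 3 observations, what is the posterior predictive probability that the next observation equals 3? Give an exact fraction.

obs 1: x=3 → posterior Dirichlet(7/5, 6, 7, 8)
obs 2: x=0 → posterior Dirichlet(12/5, 6, 7, 8)
obs 3: x=2 → posterior Dirichlet(12/5, 6, 8, 8)

20/61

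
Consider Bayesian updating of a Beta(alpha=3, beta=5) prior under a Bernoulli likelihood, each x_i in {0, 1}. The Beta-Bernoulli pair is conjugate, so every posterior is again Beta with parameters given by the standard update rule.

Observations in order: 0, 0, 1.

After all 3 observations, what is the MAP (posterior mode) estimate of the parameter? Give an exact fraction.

obs 1: x=0 → posterior Beta(3, 6)
obs 2: x=0 → posterior Beta(3, 7)
obs 3: x=1 → posterior Beta(4, 7)

1/3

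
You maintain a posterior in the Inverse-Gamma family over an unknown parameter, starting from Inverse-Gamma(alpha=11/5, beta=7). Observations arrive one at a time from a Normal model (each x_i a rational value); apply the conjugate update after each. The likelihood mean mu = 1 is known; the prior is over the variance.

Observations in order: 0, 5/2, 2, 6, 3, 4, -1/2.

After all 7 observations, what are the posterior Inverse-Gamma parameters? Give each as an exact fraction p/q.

obs 1: x=0 → posterior Inverse-Gamma(27/10, 15/2)
obs 2: x=5/2 → posterior Inverse-Gamma(16/5, 69/8)
obs 3: x=2 → posterior Inverse-Gamma(37/10, 73/8)
obs 4: x=6 → posterior Inverse-Gamma(21/5, 173/8)
obs 5: x=3 → posterior Inverse-Gamma(47/10, 189/8)
obs 6: x=4 → posterior Inverse-Gamma(26/5, 225/8)
obs 7: x=-1/2 → posterior Inverse-Gamma(57/10, 117/4)

alpha=57/10, beta=117/4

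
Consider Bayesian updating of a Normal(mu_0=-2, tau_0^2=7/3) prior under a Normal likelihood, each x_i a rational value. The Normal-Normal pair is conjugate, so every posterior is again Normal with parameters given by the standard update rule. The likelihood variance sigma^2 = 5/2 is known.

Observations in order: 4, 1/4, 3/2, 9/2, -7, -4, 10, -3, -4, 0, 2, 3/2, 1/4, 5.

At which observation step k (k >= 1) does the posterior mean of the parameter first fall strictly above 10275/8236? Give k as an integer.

k = 4

obs 1: x=4 → posterior Normal(26/29, 35/29)
obs 2: x=1/4 → posterior Normal(59/86, 35/43)
obs 3: x=3/2 → posterior Normal(101/114, 35/57)
obs 4: x=9/2 → posterior Normal(227/142, 35/71)
obs 5: x=-7 → posterior Normal(31/170, 7/17)
obs 6: x=-4 → posterior Normal(-9/22, 35/99)
obs 7: x=10 → posterior Normal(199/226, 35/113)
obs 8: x=-3 → posterior Normal(115/254, 35/127)
obs 9: x=-4 → posterior Normal(1/94, 35/141)
obs 10: x=0 → posterior Normal(3/310, 7/31)
obs 11: x=2 → posterior Normal(59/338, 35/169)
obs 12: x=3/2 → posterior Normal(101/366, 35/183)
obs 13: x=1/4 → posterior Normal(54/197, 35/197)
obs 14: x=5 → posterior Normal(124/211, 35/211)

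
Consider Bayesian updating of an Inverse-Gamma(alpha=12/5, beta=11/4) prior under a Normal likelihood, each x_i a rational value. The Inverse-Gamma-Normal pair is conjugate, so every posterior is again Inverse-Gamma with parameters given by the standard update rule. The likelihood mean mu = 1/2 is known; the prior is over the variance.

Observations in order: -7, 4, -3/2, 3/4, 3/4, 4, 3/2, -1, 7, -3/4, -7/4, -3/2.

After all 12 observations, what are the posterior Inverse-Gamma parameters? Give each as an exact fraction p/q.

alpha=42/5, beta=293/4

obs 1: x=-7 → posterior Inverse-Gamma(29/10, 247/8)
obs 2: x=4 → posterior Inverse-Gamma(17/5, 37)
obs 3: x=-3/2 → posterior Inverse-Gamma(39/10, 39)
obs 4: x=3/4 → posterior Inverse-Gamma(22/5, 1249/32)
obs 5: x=3/4 → posterior Inverse-Gamma(49/10, 625/16)
obs 6: x=4 → posterior Inverse-Gamma(27/5, 723/16)
obs 7: x=3/2 → posterior Inverse-Gamma(59/10, 731/16)
obs 8: x=-1 → posterior Inverse-Gamma(32/5, 749/16)
obs 9: x=7 → posterior Inverse-Gamma(69/10, 1087/16)
obs 10: x=-3/4 → posterior Inverse-Gamma(37/5, 2199/32)
obs 11: x=-7/4 → posterior Inverse-Gamma(79/10, 285/4)
obs 12: x=-3/2 → posterior Inverse-Gamma(42/5, 293/4)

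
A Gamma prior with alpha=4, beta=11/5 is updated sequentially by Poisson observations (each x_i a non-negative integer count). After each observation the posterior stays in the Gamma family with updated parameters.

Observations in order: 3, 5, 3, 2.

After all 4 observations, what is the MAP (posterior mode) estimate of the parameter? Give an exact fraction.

obs 1: x=3 → posterior Gamma(7, 16/5)
obs 2: x=5 → posterior Gamma(12, 21/5)
obs 3: x=3 → posterior Gamma(15, 26/5)
obs 4: x=2 → posterior Gamma(17, 31/5)

80/31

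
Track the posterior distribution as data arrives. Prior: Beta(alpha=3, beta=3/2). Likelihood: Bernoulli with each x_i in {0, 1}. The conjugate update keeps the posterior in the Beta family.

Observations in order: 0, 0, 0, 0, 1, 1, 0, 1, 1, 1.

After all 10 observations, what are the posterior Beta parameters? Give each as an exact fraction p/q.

alpha=8, beta=13/2

obs 1: x=0 → posterior Beta(3, 5/2)
obs 2: x=0 → posterior Beta(3, 7/2)
obs 3: x=0 → posterior Beta(3, 9/2)
obs 4: x=0 → posterior Beta(3, 11/2)
obs 5: x=1 → posterior Beta(4, 11/2)
obs 6: x=1 → posterior Beta(5, 11/2)
obs 7: x=0 → posterior Beta(5, 13/2)
obs 8: x=1 → posterior Beta(6, 13/2)
obs 9: x=1 → posterior Beta(7, 13/2)
obs 10: x=1 → posterior Beta(8, 13/2)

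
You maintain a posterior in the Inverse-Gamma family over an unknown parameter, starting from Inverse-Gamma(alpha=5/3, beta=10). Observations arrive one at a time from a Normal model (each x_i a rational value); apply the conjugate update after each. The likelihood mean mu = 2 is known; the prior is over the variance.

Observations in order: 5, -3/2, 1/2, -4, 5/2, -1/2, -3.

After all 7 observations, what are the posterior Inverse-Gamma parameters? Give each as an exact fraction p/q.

alpha=31/6, beta=111/2

obs 1: x=5 → posterior Inverse-Gamma(13/6, 29/2)
obs 2: x=-3/2 → posterior Inverse-Gamma(8/3, 165/8)
obs 3: x=1/2 → posterior Inverse-Gamma(19/6, 87/4)
obs 4: x=-4 → posterior Inverse-Gamma(11/3, 159/4)
obs 5: x=5/2 → posterior Inverse-Gamma(25/6, 319/8)
obs 6: x=-1/2 → posterior Inverse-Gamma(14/3, 43)
obs 7: x=-3 → posterior Inverse-Gamma(31/6, 111/2)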